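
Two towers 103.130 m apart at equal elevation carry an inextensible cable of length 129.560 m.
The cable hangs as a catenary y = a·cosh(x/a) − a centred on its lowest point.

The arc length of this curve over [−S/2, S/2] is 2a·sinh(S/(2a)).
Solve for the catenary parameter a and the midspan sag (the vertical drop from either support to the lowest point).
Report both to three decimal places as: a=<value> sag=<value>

a=43.096 sag=34.709

seed: a₀ = √(S³/(24(L−S))) = √(103.130³/(24·26.430)) = 41.583719
iter 1: u=1.240029  f(a)=+2.108e+00  f'(a)=-1.478e+00  a ← 41.583719 − (+2.108e+00/-1.478e+00) = 43.010305
iter 2: u=1.198899  f(a)=+1.133e-01  f'(a)=-1.323e+00  a ← 43.010305 − (+1.133e-01/-1.323e+00) = 43.095994
iter 3: u=1.196515  f(a)=+3.688e-04  f'(a)=-1.314e+00  a ← 43.095994 − (+3.688e-04/-1.314e+00) = 43.096275
iter 4: u=1.196507  f(a)=+3.934e-09  f'(a)=-1.314e+00  a ← 43.096275 − (+3.934e-09/-1.314e+00) = 43.096275
iter 5: u=1.196507  f(a)=+0.000e+00  f'(a)=-1.314e+00  a ← 43.096275 − (+0.000e+00/-1.314e+00) = 43.096275
converged: |Δa| < 1e-12 after 5 iterations
sag = a·(cosh(S/(2a)) − 1) = 43.096275·(cosh(1.196507) − 1) = 34.709492
T_max/T_min = cosh(S/(2a)) = 1.805394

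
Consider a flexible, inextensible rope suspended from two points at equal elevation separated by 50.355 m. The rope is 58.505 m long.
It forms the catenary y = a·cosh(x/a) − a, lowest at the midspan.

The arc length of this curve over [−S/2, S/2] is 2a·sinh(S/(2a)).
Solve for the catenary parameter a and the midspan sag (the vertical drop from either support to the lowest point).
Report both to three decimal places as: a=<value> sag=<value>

seed: a₀ = √(S³/(24(L−S))) = √(50.355³/(24·8.150)) = 25.549328
iter 1: u=0.985447  f(a)=+4.050e-01  f'(a)=-7.021e-01  a ← 25.549328 − (+4.050e-01/-7.021e-01) = 26.126148
iter 2: u=0.963690  f(a)=+1.412e-02  f'(a)=-6.539e-01  a ← 26.126148 − (+1.412e-02/-6.539e-01) = 26.147743
iter 3: u=0.962894  f(a)=+1.854e-05  f'(a)=-6.522e-01  a ← 26.147743 − (+1.854e-05/-6.522e-01) = 26.147771
iter 4: u=0.962893  f(a)=+3.207e-11  f'(a)=-6.522e-01  a ← 26.147771 − (+3.207e-11/-6.522e-01) = 26.147771
iter 5: u=0.962893  f(a)=-1.421e-14  f'(a)=-6.522e-01  a ← 26.147771 − (-1.421e-14/-6.522e-01) = 26.147771
converged: |Δa| < 1e-12 after 5 iterations
sag = a·(cosh(S/(2a)) − 1) = 26.147771·(cosh(0.962893) − 1) = 13.087604
T_max/T_min = cosh(S/(2a)) = 1.500525

a=26.148 sag=13.088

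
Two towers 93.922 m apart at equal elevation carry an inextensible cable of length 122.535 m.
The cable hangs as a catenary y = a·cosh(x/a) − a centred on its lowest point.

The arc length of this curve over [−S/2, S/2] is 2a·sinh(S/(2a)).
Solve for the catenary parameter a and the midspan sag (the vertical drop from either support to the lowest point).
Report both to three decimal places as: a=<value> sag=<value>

seed: a₀ = √(S³/(24(L−S))) = √(93.922³/(24·28.613)) = 34.734710
iter 1: u=1.351991  f(a)=+2.732e+00  f'(a)=-1.969e+00  a ← 34.734710 − (+2.732e+00/-1.969e+00) = 36.122115
iter 2: u=1.300062  f(a)=+1.722e-01  f'(a)=-1.728e+00  a ← 36.122115 − (+1.722e-01/-1.728e+00) = 36.221776
iter 3: u=1.296485  f(a)=+7.861e-04  f'(a)=-1.712e+00  a ← 36.221776 − (+7.861e-04/-1.712e+00) = 36.222235
iter 4: u=1.296469  f(a)=+1.655e-08  f'(a)=-1.712e+00  a ← 36.222235 − (+1.655e-08/-1.712e+00) = 36.222235
iter 5: u=1.296469  f(a)=+0.000e+00  f'(a)=-1.712e+00  a ← 36.222235 − (+0.000e+00/-1.712e+00) = 36.222235
converged: |Δa| < 1e-12 after 5 iterations
sag = a·(cosh(S/(2a)) − 1) = 36.222235·(cosh(1.296469) − 1) = 34.951896
T_max/T_min = cosh(S/(2a)) = 1.964929

a=36.222 sag=34.952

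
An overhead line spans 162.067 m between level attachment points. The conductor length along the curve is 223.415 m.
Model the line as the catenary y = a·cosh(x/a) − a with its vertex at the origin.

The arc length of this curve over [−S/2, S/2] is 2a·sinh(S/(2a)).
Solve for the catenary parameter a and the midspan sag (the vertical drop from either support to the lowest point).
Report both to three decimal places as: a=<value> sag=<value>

seed: a₀ = √(S³/(24(L−S))) = √(162.067³/(24·61.348)) = 53.769508
iter 1: u=1.507053  f(a)=+7.356e+00  f'(a)=-2.844e+00  a ← 53.769508 − (+7.356e+00/-2.844e+00) = 56.355851
iter 2: u=1.437890  f(a)=+5.640e-01  f'(a)=-2.423e+00  a ← 56.355851 − (+5.640e-01/-2.423e+00) = 56.588614
iter 3: u=1.431975  f(a)=+3.925e-03  f'(a)=-2.390e+00  a ← 56.588614 − (+3.925e-03/-2.390e+00) = 56.590256
iter 4: u=1.431934  f(a)=+1.930e-07  f'(a)=-2.389e+00  a ← 56.590256 − (+1.930e-07/-2.389e+00) = 56.590256
iter 5: u=1.431934  f(a)=+0.000e+00  f'(a)=-2.389e+00  a ← 56.590256 − (+0.000e+00/-2.389e+00) = 56.590256
converged: |Δa| < 1e-12 after 5 iterations
sag = a·(cosh(S/(2a)) − 1) = 56.590256·(cosh(1.431934) − 1) = 68.633634
T_max/T_min = cosh(S/(2a)) = 2.212817

a=56.590 sag=68.634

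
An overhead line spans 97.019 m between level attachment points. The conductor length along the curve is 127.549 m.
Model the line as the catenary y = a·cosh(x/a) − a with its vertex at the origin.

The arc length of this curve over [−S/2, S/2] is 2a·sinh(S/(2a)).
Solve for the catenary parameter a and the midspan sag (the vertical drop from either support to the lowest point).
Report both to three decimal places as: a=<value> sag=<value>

a=36.862 sag=36.799

seed: a₀ = √(S³/(24(L−S))) = √(97.019³/(24·30.530)) = 35.303370
iter 1: u=1.374076  f(a)=+3.015e+00  f'(a)=-2.079e+00  a ← 35.303370 − (+3.015e+00/-2.079e+00) = 36.753712
iter 2: u=1.319853  f(a)=+1.958e-01  f'(a)=-1.817e+00  a ← 36.753712 − (+1.958e-01/-1.817e+00) = 36.861453
iter 3: u=1.315995  f(a)=+9.519e-04  f'(a)=-1.799e+00  a ← 36.861453 − (+9.519e-04/-1.799e+00) = 36.861982
iter 4: u=1.315976  f(a)=+2.275e-08  f'(a)=-1.799e+00  a ← 36.861982 − (+2.275e-08/-1.799e+00) = 36.861982
iter 5: u=1.315976  f(a)=+0.000e+00  f'(a)=-1.799e+00  a ← 36.861982 − (+0.000e+00/-1.799e+00) = 36.861982
converged: |Δa| < 1e-12 after 5 iterations
sag = a·(cosh(S/(2a)) − 1) = 36.861982·(cosh(1.315976) − 1) = 36.799355
T_max/T_min = cosh(S/(2a)) = 1.998301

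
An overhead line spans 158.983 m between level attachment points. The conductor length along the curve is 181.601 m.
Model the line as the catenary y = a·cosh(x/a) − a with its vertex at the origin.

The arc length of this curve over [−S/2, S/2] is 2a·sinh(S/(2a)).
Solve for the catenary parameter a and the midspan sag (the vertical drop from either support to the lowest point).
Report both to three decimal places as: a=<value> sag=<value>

a=87.817 sag=38.502

seed: a₀ = √(S³/(24(L−S))) = √(158.983³/(24·22.618)) = 86.038595
iter 1: u=0.923905  f(a)=+9.852e-01  f'(a)=-5.720e-01  a ← 86.038595 − (+9.852e-01/-5.720e-01) = 87.760856
iter 2: u=0.905774  f(a)=+3.036e-02  f'(a)=-5.373e-01  a ← 87.760856 − (+3.036e-02/-5.373e-01) = 87.817363
iter 3: u=0.905191  f(a)=+3.086e-05  f'(a)=-5.362e-01  a ← 87.817363 − (+3.086e-05/-5.362e-01) = 87.817420
iter 4: u=0.905191  f(a)=+3.197e-11  f'(a)=-5.362e-01  a ← 87.817420 − (+3.197e-11/-5.362e-01) = 87.817420
converged: |Δa| < 1e-12 after 4 iterations
sag = a·(cosh(S/(2a)) − 1) = 87.817420·(cosh(0.905191) − 1) = 38.502135
T_max/T_min = cosh(S/(2a)) = 1.438434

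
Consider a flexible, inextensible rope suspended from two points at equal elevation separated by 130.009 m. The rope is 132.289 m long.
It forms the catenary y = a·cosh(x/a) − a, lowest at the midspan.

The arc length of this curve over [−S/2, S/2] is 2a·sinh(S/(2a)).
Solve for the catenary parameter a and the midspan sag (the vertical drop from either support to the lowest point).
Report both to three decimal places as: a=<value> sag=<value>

seed: a₀ = √(S³/(24(L−S))) = √(130.009³/(24·2.280)) = 200.395093
iter 1: u=0.324382  f(a)=+1.203e-02  f'(a)=-2.300e-02  a ← 200.395093 − (+1.203e-02/-2.300e-02) = 200.918049
iter 2: u=0.323537  f(a)=+4.724e-05  f'(a)=-2.282e-02  a ← 200.918049 − (+4.724e-05/-2.282e-02) = 200.920119
iter 3: u=0.323534  f(a)=+7.352e-10  f'(a)=-2.281e-02  a ← 200.920119 − (+7.352e-10/-2.281e-02) = 200.920119
iter 4: u=0.323534  f(a)=+0.000e+00  f'(a)=-2.281e-02  a ← 200.920119 − (+0.000e+00/-2.281e-02) = 200.920119
converged: |Δa| < 1e-12 after 4 iterations
sag = a·(cosh(S/(2a)) − 1) = 200.920119·(cosh(0.323534) − 1) = 10.607631
T_max/T_min = cosh(S/(2a)) = 1.052795

a=200.920 sag=10.608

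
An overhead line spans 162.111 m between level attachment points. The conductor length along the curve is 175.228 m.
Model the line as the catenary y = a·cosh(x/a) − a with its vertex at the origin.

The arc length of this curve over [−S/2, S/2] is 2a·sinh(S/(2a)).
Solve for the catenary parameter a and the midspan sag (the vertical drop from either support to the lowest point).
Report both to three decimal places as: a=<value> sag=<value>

a=117.717 sag=29.026

seed: a₀ = √(S³/(24(L−S))) = √(162.111³/(24·13.117)) = 116.331103
iter 1: u=0.696766  f(a)=+3.221e-01  f'(a)=-2.367e-01  a ← 116.331103 − (+3.221e-01/-2.367e-01) = 117.692216
iter 2: u=0.688707  f(a)=+5.741e-03  f'(a)=-2.283e-01  a ← 117.692216 − (+5.741e-03/-2.283e-01) = 117.717362
iter 3: u=0.688560  f(a)=+1.897e-06  f'(a)=-2.281e-01  a ← 117.717362 − (+1.897e-06/-2.281e-01) = 117.717370
iter 4: u=0.688560  f(a)=+1.990e-13  f'(a)=-2.281e-01  a ← 117.717370 − (+1.990e-13/-2.281e-01) = 117.717370
converged: |Δa| < 1e-12 after 4 iterations
sag = a·(cosh(S/(2a)) − 1) = 117.717370·(cosh(0.688560) − 1) = 29.025917
T_max/T_min = cosh(S/(2a)) = 1.246573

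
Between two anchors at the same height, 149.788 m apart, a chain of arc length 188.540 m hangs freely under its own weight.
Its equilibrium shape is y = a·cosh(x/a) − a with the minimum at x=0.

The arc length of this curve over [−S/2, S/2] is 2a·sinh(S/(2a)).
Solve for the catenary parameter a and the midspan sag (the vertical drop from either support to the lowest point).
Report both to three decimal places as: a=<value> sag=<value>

a=62.318 sag=50.688

seed: a₀ = √(S³/(24(L−S))) = √(149.788³/(24·38.752)) = 60.112232
iter 1: u=1.245903  f(a)=+3.121e+00  f'(a)=-1.501e+00  a ← 60.112232 − (+3.121e+00/-1.501e+00) = 62.191864
iter 2: u=1.204241  f(a)=+1.693e-01  f'(a)=-1.342e+00  a ← 62.191864 − (+1.693e-01/-1.342e+00) = 62.318004
iter 3: u=1.201804  f(a)=+5.612e-04  f'(a)=-1.333e+00  a ← 62.318004 − (+5.612e-04/-1.333e+00) = 62.318425
iter 4: u=1.201795  f(a)=+6.213e-09  f'(a)=-1.333e+00  a ← 62.318425 − (+6.213e-09/-1.333e+00) = 62.318425
iter 5: u=1.201795  f(a)=+0.000e+00  f'(a)=-1.333e+00  a ← 62.318425 − (+0.000e+00/-1.333e+00) = 62.318425
converged: |Δa| < 1e-12 after 5 iterations
sag = a·(cosh(S/(2a)) − 1) = 62.318425·(cosh(1.201795) − 1) = 50.687853
T_max/T_min = cosh(S/(2a)) = 1.813369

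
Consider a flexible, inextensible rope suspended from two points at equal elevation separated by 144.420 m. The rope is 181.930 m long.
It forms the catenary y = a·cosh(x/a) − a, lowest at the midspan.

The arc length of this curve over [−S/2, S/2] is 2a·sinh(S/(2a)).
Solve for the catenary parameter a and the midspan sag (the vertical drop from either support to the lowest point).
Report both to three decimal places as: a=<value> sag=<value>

seed: a₀ = √(S³/(24(L−S))) = √(144.420³/(24·37.510)) = 57.844472
iter 1: u=1.248347  f(a)=+3.034e+00  f'(a)=-1.511e+00  a ← 57.844472 − (+3.034e+00/-1.511e+00) = 59.852629
iter 2: u=1.206463  f(a)=+1.651e-01  f'(a)=-1.350e+00  a ← 59.852629 − (+1.651e-01/-1.350e+00) = 59.974929
iter 3: u=1.204003  f(a)=+5.517e-04  f'(a)=-1.341e+00  a ← 59.974929 − (+5.517e-04/-1.341e+00) = 59.975340
iter 4: u=1.203995  f(a)=+6.202e-09  f'(a)=-1.341e+00  a ← 59.975340 − (+6.202e-09/-1.341e+00) = 59.975340
iter 5: u=1.203995  f(a)=-2.842e-14  f'(a)=-1.341e+00  a ← 59.975340 − (-2.842e-14/-1.341e+00) = 59.975340
converged: |Δa| < 1e-12 after 5 iterations
sag = a·(cosh(S/(2a)) − 1) = 59.975340·(cosh(1.203995) − 1) = 48.981865
T_max/T_min = cosh(S/(2a)) = 1.816700

a=59.975 sag=48.982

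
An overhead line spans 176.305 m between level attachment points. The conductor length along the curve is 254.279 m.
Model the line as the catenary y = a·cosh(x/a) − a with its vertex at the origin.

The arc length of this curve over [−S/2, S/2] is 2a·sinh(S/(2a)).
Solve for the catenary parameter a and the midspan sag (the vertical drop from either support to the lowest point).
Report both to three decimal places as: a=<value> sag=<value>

seed: a₀ = √(S³/(24(L−S))) = √(176.305³/(24·77.974)) = 54.114845
iter 1: u=1.628989  f(a)=+1.102e+01  f'(a)=-3.723e+00  a ← 54.114845 − (+1.102e+01/-3.723e+00) = 57.076155
iter 2: u=1.544472  f(a)=+9.696e-01  f'(a)=-3.094e+00  a ← 57.076155 − (+9.696e-01/-3.094e+00) = 57.389515
iter 3: u=1.536038  f(a)=+9.098e-03  f'(a)=-3.036e+00  a ← 57.389515 − (+9.098e-03/-3.036e+00) = 57.392511
iter 4: u=1.535958  f(a)=+8.177e-07  f'(a)=-3.036e+00  a ← 57.392511 − (+8.177e-07/-3.036e+00) = 57.392512
iter 5: u=1.535958  f(a)=+0.000e+00  f'(a)=-3.036e+00  a ← 57.392512 − (+0.000e+00/-3.036e+00) = 57.392512
converged: |Δa| < 1e-12 after 5 iterations
sag = a·(cosh(S/(2a)) − 1) = 57.392512·(cosh(1.535958) − 1) = 82.100688
T_max/T_min = cosh(S/(2a)) = 2.430512

a=57.393 sag=82.101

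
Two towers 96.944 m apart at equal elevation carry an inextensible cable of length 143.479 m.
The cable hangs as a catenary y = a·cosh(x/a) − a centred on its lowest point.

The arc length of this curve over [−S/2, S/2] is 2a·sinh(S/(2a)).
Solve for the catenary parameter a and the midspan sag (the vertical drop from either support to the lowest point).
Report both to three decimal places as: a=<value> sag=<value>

a=30.427 sag=47.499

seed: a₀ = √(S³/(24(L−S))) = √(96.944³/(24·46.535)) = 28.561823
iter 1: u=1.697091  f(a)=+7.180e+00  f'(a)=-4.299e+00  a ← 28.561823 − (+7.180e+00/-4.299e+00) = 30.231952
iter 2: u=1.603337  f(a)=+6.779e-01  f'(a)=-3.522e+00  a ← 30.231952 − (+6.779e-01/-3.522e+00) = 30.424425
iter 3: u=1.593194  f(a)=+7.436e-03  f'(a)=-3.445e+00  a ← 30.424425 − (+7.436e-03/-3.445e+00) = 30.426583
iter 4: u=1.593081  f(a)=+9.162e-07  f'(a)=-3.444e+00  a ← 30.426583 − (+9.162e-07/-3.444e+00) = 30.426583
iter 5: u=1.593081  f(a)=+5.684e-14  f'(a)=-3.444e+00  a ← 30.426583 − (+5.684e-14/-3.444e+00) = 30.426583
converged: |Δa| < 1e-12 after 5 iterations
sag = a·(cosh(S/(2a)) − 1) = 30.426583·(cosh(1.593081) − 1) = 47.498591
T_max/T_min = cosh(S/(2a)) = 2.561089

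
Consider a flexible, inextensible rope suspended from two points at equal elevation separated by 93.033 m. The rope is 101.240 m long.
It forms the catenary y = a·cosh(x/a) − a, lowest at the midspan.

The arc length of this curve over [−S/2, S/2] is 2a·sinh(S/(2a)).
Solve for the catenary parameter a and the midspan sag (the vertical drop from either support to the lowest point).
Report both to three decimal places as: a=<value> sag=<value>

a=64.767 sag=17.435

seed: a₀ = √(S³/(24(L−S))) = √(93.033³/(24·8.207)) = 63.937802
iter 1: u=0.727527  f(a)=+2.200e-01  f'(a)=-2.706e-01  a ← 63.937802 − (+2.200e-01/-2.706e-01) = 64.750743
iter 2: u=0.718393  f(a)=+4.265e-03  f'(a)=-2.602e-01  a ← 64.750743 − (+4.265e-03/-2.602e-01) = 64.767138
iter 3: u=0.718211  f(a)=+1.674e-06  f'(a)=-2.600e-01  a ← 64.767138 − (+1.674e-06/-2.600e-01) = 64.767144
iter 4: u=0.718211  f(a)=+2.416e-13  f'(a)=-2.600e-01  a ← 64.767144 − (+2.416e-13/-2.600e-01) = 64.767144
converged: |Δa| < 1e-12 after 4 iterations
sag = a·(cosh(S/(2a)) − 1) = 64.767144·(cosh(0.718211) − 1) = 17.434847
T_max/T_min = cosh(S/(2a)) = 1.269193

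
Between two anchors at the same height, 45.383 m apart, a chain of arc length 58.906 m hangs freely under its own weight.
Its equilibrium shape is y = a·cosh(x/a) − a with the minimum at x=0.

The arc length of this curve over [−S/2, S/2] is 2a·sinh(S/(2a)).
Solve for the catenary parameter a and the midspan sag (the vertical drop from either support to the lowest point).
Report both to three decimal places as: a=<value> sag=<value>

seed: a₀ = √(S³/(24(L−S))) = √(45.383³/(24·13.523)) = 16.970618
iter 1: u=1.337105  f(a)=+1.262e+00  f'(a)=-1.897e+00  a ← 16.970618 − (+1.262e+00/-1.897e+00) = 17.635523
iter 2: u=1.286693  f(a)=+7.793e-02  f'(a)=-1.670e+00  a ← 17.635523 − (+7.793e-02/-1.670e+00) = 17.682201
iter 3: u=1.283296  f(a)=+3.407e-04  f'(a)=-1.655e+00  a ← 17.682201 − (+3.407e-04/-1.655e+00) = 17.682407
iter 4: u=1.283281  f(a)=+6.575e-09  f'(a)=-1.655e+00  a ← 17.682407 − (+6.575e-09/-1.655e+00) = 17.682407
iter 5: u=1.283281  f(a)=+7.105e-15  f'(a)=-1.655e+00  a ← 17.682407 − (+7.105e-15/-1.655e+00) = 17.682407
converged: |Δa| < 1e-12 after 5 iterations
sag = a·(cosh(S/(2a)) − 1) = 17.682407·(cosh(1.283281) − 1) = 16.670857
T_max/T_min = cosh(S/(2a)) = 1.942793

a=17.682 sag=16.671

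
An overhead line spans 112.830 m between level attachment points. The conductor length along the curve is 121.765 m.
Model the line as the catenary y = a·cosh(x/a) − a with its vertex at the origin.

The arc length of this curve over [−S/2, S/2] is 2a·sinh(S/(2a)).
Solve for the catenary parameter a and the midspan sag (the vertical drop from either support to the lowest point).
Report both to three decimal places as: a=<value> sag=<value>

a=82.798 sag=19.974

seed: a₀ = √(S³/(24(L−S))) = √(112.830³/(24·8.935)) = 81.843460
iter 1: u=0.689304  f(a)=+2.147e-01  f'(a)=-2.289e-01  a ← 81.843460 − (+2.147e-01/-2.289e-01) = 82.781381
iter 2: u=0.681494  f(a)=+3.746e-03  f'(a)=-2.210e-01  a ← 82.781381 − (+3.746e-03/-2.210e-01) = 82.798335
iter 3: u=0.681354  f(a)=+1.186e-06  f'(a)=-2.208e-01  a ← 82.798335 − (+1.186e-06/-2.208e-01) = 82.798340
iter 4: u=0.681354  f(a)=+1.279e-13  f'(a)=-2.208e-01  a ← 82.798340 − (+1.279e-13/-2.208e-01) = 82.798340
converged: |Δa| < 1e-12 after 4 iterations
sag = a·(cosh(S/(2a)) − 1) = 82.798340·(cosh(0.681354) − 1) = 19.974438
T_max/T_min = cosh(S/(2a)) = 1.241242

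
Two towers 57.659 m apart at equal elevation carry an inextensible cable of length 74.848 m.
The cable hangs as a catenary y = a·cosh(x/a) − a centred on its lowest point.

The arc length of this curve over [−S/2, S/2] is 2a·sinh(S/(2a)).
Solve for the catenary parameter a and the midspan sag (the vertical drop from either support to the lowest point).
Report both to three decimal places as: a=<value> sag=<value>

seed: a₀ = √(S³/(24(L−S))) = √(57.659³/(24·17.189)) = 21.556077
iter 1: u=1.337419  f(a)=+1.604e+00  f'(a)=-1.899e+00  a ← 21.556077 − (+1.604e+00/-1.899e+00) = 22.400985
iter 2: u=1.286975  f(a)=+9.915e-02  f'(a)=-1.671e+00  a ← 22.400985 − (+9.915e-02/-1.671e+00) = 22.460329
iter 3: u=1.283574  f(a)=+4.339e-04  f'(a)=-1.656e+00  a ← 22.460329 − (+4.339e-04/-1.656e+00) = 22.460591
iter 4: u=1.283559  f(a)=+8.388e-09  f'(a)=-1.656e+00  a ← 22.460591 − (+8.388e-09/-1.656e+00) = 22.460591
iter 5: u=1.283559  f(a)=+0.000e+00  f'(a)=-1.656e+00  a ← 22.460591 − (+0.000e+00/-1.656e+00) = 22.460591
converged: |Δa| < 1e-12 after 5 iterations
sag = a·(cosh(S/(2a)) − 1) = 22.460591·(cosh(1.283559) − 1) = 21.186103
T_max/T_min = cosh(S/(2a)) = 1.943257

a=22.461 sag=21.186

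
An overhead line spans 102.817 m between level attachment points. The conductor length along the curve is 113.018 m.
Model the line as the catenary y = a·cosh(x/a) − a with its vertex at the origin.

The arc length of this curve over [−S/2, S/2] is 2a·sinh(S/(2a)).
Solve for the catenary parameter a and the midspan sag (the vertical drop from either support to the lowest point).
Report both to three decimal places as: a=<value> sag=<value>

a=67.600 sag=20.508

seed: a₀ = √(S³/(24(L−S))) = √(102.817³/(24·10.201)) = 66.630090
iter 1: u=0.771551  f(a)=+3.080e-01  f'(a)=-3.248e-01  a ← 66.630090 − (+3.080e-01/-3.248e-01) = 67.578214
iter 2: u=0.760726  f(a)=+6.697e-03  f'(a)=-3.108e-01  a ← 67.578214 − (+6.697e-03/-3.108e-01) = 67.599758
iter 3: u=0.760483  f(a)=+3.323e-06  f'(a)=-3.105e-01  a ← 67.599758 − (+3.323e-06/-3.105e-01) = 67.599769
iter 4: u=0.760483  f(a)=+8.100e-13  f'(a)=-3.105e-01  a ← 67.599769 − (+8.100e-13/-3.105e-01) = 67.599769
converged: |Δa| < 1e-12 after 4 iterations
sag = a·(cosh(S/(2a)) − 1) = 67.599769·(cosh(0.760483) − 1) = 20.508096
T_max/T_min = cosh(S/(2a)) = 1.303375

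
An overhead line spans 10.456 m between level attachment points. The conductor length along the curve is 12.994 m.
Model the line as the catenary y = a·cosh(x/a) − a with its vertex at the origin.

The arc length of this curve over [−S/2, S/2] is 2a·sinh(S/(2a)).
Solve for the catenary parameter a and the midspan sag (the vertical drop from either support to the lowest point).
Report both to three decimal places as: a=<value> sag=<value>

seed: a₀ = √(S³/(24(L−S))) = √(10.456³/(24·2.538)) = 4.332085
iter 1: u=1.206809  f(a)=+1.914e-01  f'(a)=-1.351e+00  a ← 4.332085 − (+1.914e-01/-1.351e+00) = 4.473673
iter 2: u=1.168615  f(a)=+9.782e-03  f'(a)=-1.217e+00  a ← 4.473673 − (+9.782e-03/-1.217e+00) = 4.481714
iter 3: u=1.166518  f(a)=+2.861e-05  f'(a)=-1.209e+00  a ← 4.481714 − (+2.861e-05/-1.209e+00) = 4.481738
iter 4: u=1.166512  f(a)=+2.463e-10  f'(a)=-1.209e+00  a ← 4.481738 − (+2.463e-10/-1.209e+00) = 4.481738
iter 5: u=1.166512  f(a)=-1.776e-15  f'(a)=-1.209e+00  a ← 4.481738 − (-1.776e-15/-1.209e+00) = 4.481738
converged: |Δa| < 1e-12 after 5 iterations
sag = a·(cosh(S/(2a)) − 1) = 4.481738·(cosh(1.166512) − 1) = 3.411106
T_max/T_min = cosh(S/(2a)) = 1.761112

a=4.482 sag=3.411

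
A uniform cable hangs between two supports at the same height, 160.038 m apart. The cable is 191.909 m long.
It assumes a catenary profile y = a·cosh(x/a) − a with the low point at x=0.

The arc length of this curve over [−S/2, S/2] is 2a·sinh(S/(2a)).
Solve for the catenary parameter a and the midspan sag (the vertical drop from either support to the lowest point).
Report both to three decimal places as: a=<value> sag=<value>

seed: a₀ = √(S³/(24(L−S))) = √(160.038³/(24·31.871)) = 73.203392
iter 1: u=1.093105  f(a)=+1.959e+00  f'(a)=-9.793e-01  a ← 73.203392 − (+1.959e+00/-9.793e-01) = 75.203910
iter 2: u=1.064027  f(a)=+8.318e-02  f'(a)=-8.978e-01  a ← 75.203910 − (+8.318e-02/-8.978e-01) = 75.296565
iter 3: u=1.062718  f(a)=+1.647e-04  f'(a)=-8.942e-01  a ← 75.296565 − (+1.647e-04/-8.942e-01) = 75.296749
iter 4: u=1.062715  f(a)=+6.483e-10  f'(a)=-8.942e-01  a ← 75.296749 − (+6.483e-10/-8.942e-01) = 75.296749
iter 5: u=1.062715  f(a)=-5.684e-14  f'(a)=-8.942e-01  a ← 75.296749 − (-5.684e-14/-8.942e-01) = 75.296749
converged: |Δa| < 1e-12 after 5 iterations
sag = a·(cosh(S/(2a)) − 1) = 75.296749·(cosh(1.062715) − 1) = 46.674012
T_max/T_min = cosh(S/(2a)) = 1.619868

a=75.297 sag=46.674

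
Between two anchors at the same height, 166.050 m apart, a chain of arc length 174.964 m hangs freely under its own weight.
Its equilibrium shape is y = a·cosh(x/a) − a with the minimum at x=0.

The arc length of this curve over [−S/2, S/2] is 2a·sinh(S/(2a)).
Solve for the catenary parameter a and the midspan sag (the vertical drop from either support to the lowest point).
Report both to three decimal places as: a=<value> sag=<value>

seed: a₀ = √(S³/(24(L−S))) = √(166.050³/(24·8.914)) = 146.290588
iter 1: u=0.567535  f(a)=+1.447e-01  f'(a)=-1.258e-01  a ← 146.290588 − (+1.447e-01/-1.258e-01) = 147.440195
iter 2: u=0.563110  f(a)=+1.723e-03  f'(a)=-1.229e-01  a ← 147.440195 − (+1.723e-03/-1.229e-01) = 147.454219
iter 3: u=0.563056  f(a)=+2.510e-07  f'(a)=-1.228e-01  a ← 147.454219 − (+2.510e-07/-1.228e-01) = 147.454221
iter 4: u=0.563056  f(a)=+0.000e+00  f'(a)=-1.228e-01  a ← 147.454221 − (+0.000e+00/-1.228e-01) = 147.454221
converged: |Δa| < 1e-12 after 4 iterations
sag = a·(cosh(S/(2a)) − 1) = 147.454221·(cosh(0.563056) − 1) = 23.997952
T_max/T_min = cosh(S/(2a)) = 1.162748

a=147.454 sag=23.998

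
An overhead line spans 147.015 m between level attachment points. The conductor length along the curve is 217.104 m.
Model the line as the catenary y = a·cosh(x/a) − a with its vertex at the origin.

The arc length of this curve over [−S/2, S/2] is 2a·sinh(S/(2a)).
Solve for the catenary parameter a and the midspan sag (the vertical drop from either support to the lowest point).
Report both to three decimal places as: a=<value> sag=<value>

a=46.282 sag=71.725

seed: a₀ = √(S³/(24(L−S))) = √(147.015³/(24·70.089)) = 43.462221
iter 1: u=1.691296  f(a)=+1.073e+01  f'(a)=-4.247e+00  a ← 43.462221 − (+1.073e+01/-4.247e+00) = 45.989720
iter 2: u=1.598346  f(a)=+1.008e+00  f'(a)=-3.484e+00  a ← 45.989720 − (+1.008e+00/-3.484e+00) = 46.278930
iter 3: u=1.588358  f(a)=+1.091e-02  f'(a)=-3.409e+00  a ← 46.278930 − (+1.091e-02/-3.409e+00) = 46.282130
iter 4: u=1.588248  f(a)=+1.309e-06  f'(a)=-3.408e+00  a ← 46.282130 − (+1.309e-06/-3.408e+00) = 46.282131
iter 5: u=1.588248  f(a)=+2.842e-14  f'(a)=-3.408e+00  a ← 46.282131 − (+2.842e-14/-3.408e+00) = 46.282131
converged: |Δa| < 1e-12 after 5 iterations
sag = a·(cosh(S/(2a)) − 1) = 46.282131·(cosh(1.588248) − 1) = 71.724531
T_max/T_min = cosh(S/(2a)) = 2.549724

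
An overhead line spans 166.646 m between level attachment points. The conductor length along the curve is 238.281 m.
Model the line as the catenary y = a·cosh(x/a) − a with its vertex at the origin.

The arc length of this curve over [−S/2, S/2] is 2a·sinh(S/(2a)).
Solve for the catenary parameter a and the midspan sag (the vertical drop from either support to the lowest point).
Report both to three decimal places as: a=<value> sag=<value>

a=54.944 sag=76.255

seed: a₀ = √(S³/(24(L−S))) = √(166.646³/(24·71.635)) = 51.882881
iter 1: u=1.605983  f(a)=+9.826e+00  f'(a)=-3.542e+00  a ← 51.882881 − (+9.826e+00/-3.542e+00) = 54.656681
iter 2: u=1.524480  f(a)=+8.430e-01  f'(a)=-2.958e+00  a ← 54.656681 − (+8.430e-01/-2.958e+00) = 54.941631
iter 3: u=1.516573  f(a)=+7.492e-03  f'(a)=-2.906e+00  a ← 54.941631 − (+7.492e-03/-2.906e+00) = 54.944209
iter 4: u=1.516502  f(a)=+6.032e-07  f'(a)=-2.906e+00  a ← 54.944209 − (+6.032e-07/-2.906e+00) = 54.944209
iter 5: u=1.516502  f(a)=-5.684e-14  f'(a)=-2.906e+00  a ← 54.944209 − (-5.684e-14/-2.906e+00) = 54.944209
converged: |Δa| < 1e-12 after 5 iterations
sag = a·(cosh(S/(2a)) − 1) = 54.944209·(cosh(1.516502) − 1) = 76.255352
T_max/T_min = cosh(S/(2a)) = 2.387869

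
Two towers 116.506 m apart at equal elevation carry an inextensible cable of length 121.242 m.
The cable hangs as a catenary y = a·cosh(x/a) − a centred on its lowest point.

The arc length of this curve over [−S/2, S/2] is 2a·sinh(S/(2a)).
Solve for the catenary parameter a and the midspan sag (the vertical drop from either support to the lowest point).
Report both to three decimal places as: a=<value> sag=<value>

a=118.666 sag=14.588

seed: a₀ = √(S³/(24(L−S))) = √(116.506³/(24·4.736)) = 117.953537
iter 1: u=0.493864  f(a)=+5.809e-02  f'(a)=-8.228e-02  a ← 117.953537 − (+5.809e-02/-8.228e-02) = 118.659583
iter 2: u=0.490925  f(a)=+5.257e-04  f'(a)=-8.080e-02  a ← 118.659583 − (+5.257e-04/-8.080e-02) = 118.666090
iter 3: u=0.490898  f(a)=+4.393e-08  f'(a)=-8.078e-02  a ← 118.666090 − (+4.393e-08/-8.078e-02) = 118.666091
iter 4: u=0.490898  f(a)=+2.842e-14  f'(a)=-8.078e-02  a ← 118.666091 − (+2.842e-14/-8.078e-02) = 118.666091
converged: |Δa| < 1e-12 after 4 iterations
sag = a·(cosh(S/(2a)) − 1) = 118.666091·(cosh(0.490898) − 1) = 14.587602
T_max/T_min = cosh(S/(2a)) = 1.122930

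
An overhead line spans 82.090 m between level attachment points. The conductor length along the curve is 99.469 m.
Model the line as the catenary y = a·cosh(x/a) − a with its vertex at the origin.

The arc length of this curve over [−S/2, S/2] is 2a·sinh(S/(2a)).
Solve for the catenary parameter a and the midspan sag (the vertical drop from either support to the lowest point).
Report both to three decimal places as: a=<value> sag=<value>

seed: a₀ = √(S³/(24(L−S))) = √(82.090³/(24·17.379)) = 36.418107
iter 1: u=1.127049  f(a)=+1.138e+00  f'(a)=-1.081e+00  a ← 36.418107 − (+1.138e+00/-1.081e+00) = 37.470335
iter 2: u=1.095400  f(a)=+5.117e-02  f'(a)=-9.860e-01  a ← 37.470335 − (+5.117e-02/-9.860e-01) = 37.522235
iter 3: u=1.093885  f(a)=+1.143e-04  f'(a)=-9.816e-01  a ← 37.522235 − (+1.143e-04/-9.816e-01) = 37.522352
iter 4: u=1.093881  f(a)=+5.733e-10  f'(a)=-9.816e-01  a ← 37.522352 − (+5.733e-10/-9.816e-01) = 37.522352
iter 5: u=1.093881  f(a)=+0.000e+00  f'(a)=-9.816e-01  a ← 37.522352 − (+0.000e+00/-9.816e-01) = 37.522352
converged: |Δa| < 1e-12 after 5 iterations
sag = a·(cosh(S/(2a)) − 1) = 37.522352·(cosh(1.093881) − 1) = 24.778911
T_max/T_min = cosh(S/(2a)) = 1.660377

a=37.522 sag=24.779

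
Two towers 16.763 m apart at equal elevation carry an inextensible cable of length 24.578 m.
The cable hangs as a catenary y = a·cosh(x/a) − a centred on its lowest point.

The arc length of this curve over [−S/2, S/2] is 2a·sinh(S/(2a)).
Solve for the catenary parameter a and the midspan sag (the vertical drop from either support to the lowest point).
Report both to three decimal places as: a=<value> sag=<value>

a=5.330 sag=8.065

seed: a₀ = √(S³/(24(L−S))) = √(16.763³/(24·7.815)) = 5.011382
iter 1: u=1.672493  f(a)=+1.169e+00  f'(a)=-4.083e+00  a ← 5.011382 − (+1.169e+00/-4.083e+00) = 5.297611
iter 2: u=1.582128  f(a)=+1.076e-01  f'(a)=-3.363e+00  a ← 5.297611 − (+1.076e-01/-3.363e+00) = 5.329609
iter 3: u=1.572629  f(a)=+1.117e-03  f'(a)=-3.293e+00  a ← 5.329609 − (+1.117e-03/-3.293e+00) = 5.329948
iter 4: u=1.572529  f(a)=+1.230e-07  f'(a)=-3.293e+00  a ← 5.329948 − (+1.230e-07/-3.293e+00) = 5.329948
iter 5: u=1.572529  f(a)=+0.000e+00  f'(a)=-3.293e+00  a ← 5.329948 − (+0.000e+00/-3.293e+00) = 5.329948
converged: |Δa| < 1e-12 after 5 iterations
sag = a·(cosh(S/(2a)) − 1) = 5.329948·(cosh(1.572529) − 1) = 8.065121
T_max/T_min = cosh(S/(2a)) = 2.513171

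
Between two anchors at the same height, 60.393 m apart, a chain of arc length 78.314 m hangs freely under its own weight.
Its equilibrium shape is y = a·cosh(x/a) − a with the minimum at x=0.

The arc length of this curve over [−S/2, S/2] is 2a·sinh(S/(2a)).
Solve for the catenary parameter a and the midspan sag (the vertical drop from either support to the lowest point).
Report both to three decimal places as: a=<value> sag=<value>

seed: a₀ = √(S³/(24(L−S))) = √(60.393³/(24·17.921)) = 22.630449
iter 1: u=1.334331  f(a)=+1.665e+00  f'(a)=-1.884e+00  a ← 22.630449 − (+1.665e+00/-1.884e+00) = 23.513895
iter 2: u=1.284198  f(a)=+1.024e-01  f'(a)=-1.659e+00  a ← 23.513895 − (+1.024e-01/-1.659e+00) = 23.575650
iter 3: u=1.280834  f(a)=+4.442e-04  f'(a)=-1.645e+00  a ← 23.575650 − (+4.442e-04/-1.645e+00) = 23.575920
iter 4: u=1.280820  f(a)=+8.434e-09  f'(a)=-1.644e+00  a ← 23.575920 − (+8.434e-09/-1.644e+00) = 23.575920
iter 5: u=1.280820  f(a)=+1.421e-14  f'(a)=-1.644e+00  a ← 23.575920 − (+1.421e-14/-1.644e+00) = 23.575920
converged: |Δa| < 1e-12 after 5 iterations
sag = a·(cosh(S/(2a)) − 1) = 23.575920·(cosh(1.280820) − 1) = 22.130695
T_max/T_min = cosh(S/(2a)) = 1.938699

a=23.576 sag=22.131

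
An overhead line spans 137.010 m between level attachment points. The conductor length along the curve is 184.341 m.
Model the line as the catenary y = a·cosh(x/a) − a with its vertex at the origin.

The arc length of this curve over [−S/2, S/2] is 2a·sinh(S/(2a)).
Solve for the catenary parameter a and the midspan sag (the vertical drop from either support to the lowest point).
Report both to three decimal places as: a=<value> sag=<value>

seed: a₀ = √(S³/(24(L−S))) = √(137.010³/(24·47.331)) = 47.582794
iter 1: u=1.439701  f(a)=+5.154e+00  f'(a)=-2.433e+00  a ← 47.582794 − (+5.154e+00/-2.433e+00) = 49.700908
iter 2: u=1.378345  f(a)=+3.642e-01  f'(a)=-2.101e+00  a ← 49.700908 − (+3.642e-01/-2.101e+00) = 49.874253
iter 3: u=1.373554  f(a)=+2.123e-03  f'(a)=-2.076e+00  a ← 49.874253 − (+2.123e-03/-2.076e+00) = 49.875275
iter 4: u=1.373526  f(a)=+7.309e-08  f'(a)=-2.076e+00  a ← 49.875275 − (+7.309e-08/-2.076e+00) = 49.875275
iter 5: u=1.373526  f(a)=+0.000e+00  f'(a)=-2.076e+00  a ← 49.875275 − (+0.000e+00/-2.076e+00) = 49.875275
converged: |Δa| < 1e-12 after 5 iterations
sag = a·(cosh(S/(2a)) − 1) = 49.875275·(cosh(1.373526) − 1) = 54.924268
T_max/T_min = cosh(S/(2a)) = 2.101232

a=49.875 sag=54.924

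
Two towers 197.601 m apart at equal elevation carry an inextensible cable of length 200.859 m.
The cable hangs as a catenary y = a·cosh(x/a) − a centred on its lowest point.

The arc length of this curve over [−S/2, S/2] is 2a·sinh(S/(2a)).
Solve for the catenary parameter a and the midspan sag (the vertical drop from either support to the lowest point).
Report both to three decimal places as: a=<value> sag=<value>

seed: a₀ = √(S³/(24(L−S))) = √(197.601³/(24·3.258)) = 314.125032
iter 1: u=0.314526  f(a)=+1.615e-02  f'(a)=-2.095e-02  a ← 314.125032 − (+1.615e-02/-2.095e-02) = 314.896093
iter 2: u=0.313756  f(a)=+5.967e-05  f'(a)=-2.079e-02  a ← 314.896093 − (+5.967e-05/-2.079e-02) = 314.898963
iter 3: u=0.313753  f(a)=+8.209e-10  f'(a)=-2.079e-02  a ← 314.898963 − (+8.209e-10/-2.079e-02) = 314.898963
iter 4: u=0.313753  f(a)=-2.842e-14  f'(a)=-2.079e-02  a ← 314.898963 − (-2.842e-14/-2.079e-02) = 314.898963
converged: |Δa| < 1e-12 after 4 iterations
sag = a·(cosh(S/(2a)) − 1) = 314.898963·(cosh(0.313753) − 1) = 15.627044
T_max/T_min = cosh(S/(2a)) = 1.049626

a=314.899 sag=15.627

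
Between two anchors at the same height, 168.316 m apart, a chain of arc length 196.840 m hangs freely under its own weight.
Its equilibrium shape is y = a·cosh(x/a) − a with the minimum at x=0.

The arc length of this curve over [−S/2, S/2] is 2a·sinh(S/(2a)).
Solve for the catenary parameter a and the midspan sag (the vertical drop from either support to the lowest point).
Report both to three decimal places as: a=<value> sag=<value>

seed: a₀ = √(S³/(24(L−S))) = √(168.316³/(24·28.524)) = 83.459786
iter 1: u=1.008366  f(a)=+1.486e+00  f'(a)=-7.556e-01  a ← 83.459786 − (+1.486e+00/-7.556e-01) = 85.426098
iter 2: u=0.985156  f(a)=+5.413e-02  f'(a)=-7.015e-01  a ← 85.426098 − (+5.413e-02/-7.015e-01) = 85.503263
iter 3: u=0.984267  f(a)=+7.786e-05  f'(a)=-6.994e-01  a ← 85.503263 − (+7.786e-05/-6.994e-01) = 85.503375
iter 4: u=0.984265  f(a)=+1.616e-10  f'(a)=-6.994e-01  a ← 85.503375 − (+1.616e-10/-6.994e-01) = 85.503375
iter 5: u=0.984265  f(a)=+2.842e-14  f'(a)=-6.994e-01  a ← 85.503375 − (+2.842e-14/-6.994e-01) = 85.503375
converged: |Δa| < 1e-12 after 5 iterations
sag = a·(cosh(S/(2a)) − 1) = 85.503375·(cosh(0.984265) − 1) = 44.870409
T_max/T_min = cosh(S/(2a)) = 1.524779

a=85.503 sag=44.870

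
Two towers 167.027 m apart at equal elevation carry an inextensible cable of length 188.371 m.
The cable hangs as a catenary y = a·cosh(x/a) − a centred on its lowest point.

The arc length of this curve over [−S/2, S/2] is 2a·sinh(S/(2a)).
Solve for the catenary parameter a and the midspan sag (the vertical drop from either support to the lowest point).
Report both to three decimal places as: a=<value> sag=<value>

a=97.152 sag=38.160

seed: a₀ = √(S³/(24(L−S))) = √(167.027³/(24·21.344)) = 95.375427
iter 1: u=0.875629  f(a)=+8.333e-01  f'(a)=-4.828e-01  a ← 95.375427 − (+8.333e-01/-4.828e-01) = 97.101325
iter 2: u=0.860066  f(a)=+2.316e-02  f'(a)=-4.563e-01  a ← 97.101325 − (+2.316e-02/-4.563e-01) = 97.152072
iter 3: u=0.859616  f(a)=+1.902e-05  f'(a)=-4.556e-01  a ← 97.152072 − (+1.902e-05/-4.556e-01) = 97.152114
iter 4: u=0.859616  f(a)=+1.285e-11  f'(a)=-4.556e-01  a ← 97.152114 − (+1.285e-11/-4.556e-01) = 97.152114
converged: |Δa| < 1e-12 after 4 iterations
sag = a·(cosh(S/(2a)) − 1) = 97.152114·(cosh(0.859616) − 1) = 38.160271
T_max/T_min = cosh(S/(2a)) = 1.392789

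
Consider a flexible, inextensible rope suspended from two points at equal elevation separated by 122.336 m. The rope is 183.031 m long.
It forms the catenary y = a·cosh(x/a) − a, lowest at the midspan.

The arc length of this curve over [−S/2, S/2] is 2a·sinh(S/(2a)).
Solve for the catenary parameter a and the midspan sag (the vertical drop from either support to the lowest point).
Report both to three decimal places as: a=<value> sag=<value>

a=37.838 sag=61.191

seed: a₀ = √(S³/(24(L−S))) = √(122.336³/(24·60.695)) = 35.452702
iter 1: u=1.725341  f(a)=+9.701e+00  f'(a)=-4.558e+00  a ← 35.452702 − (+9.701e+00/-4.558e+00) = 37.581216
iter 2: u=1.627622  f(a)=+9.424e-01  f'(a)=-3.712e+00  a ← 37.581216 − (+9.424e-01/-3.712e+00) = 37.835102
iter 3: u=1.616700  f(a)=+1.100e-02  f'(a)=-3.626e+00  a ← 37.835102 − (+1.100e-02/-3.626e+00) = 37.838137
iter 4: u=1.616570  f(a)=+1.539e-06  f'(a)=-3.625e+00  a ← 37.838137 − (+1.539e-06/-3.625e+00) = 37.838137
iter 5: u=1.616570  f(a)=+5.684e-14  f'(a)=-3.625e+00  a ← 37.838137 − (+5.684e-14/-3.625e+00) = 37.838137
converged: |Δa| < 1e-12 after 5 iterations
sag = a·(cosh(S/(2a)) − 1) = 37.838137·(cosh(1.616570) − 1) = 61.191209
T_max/T_min = cosh(S/(2a)) = 2.617183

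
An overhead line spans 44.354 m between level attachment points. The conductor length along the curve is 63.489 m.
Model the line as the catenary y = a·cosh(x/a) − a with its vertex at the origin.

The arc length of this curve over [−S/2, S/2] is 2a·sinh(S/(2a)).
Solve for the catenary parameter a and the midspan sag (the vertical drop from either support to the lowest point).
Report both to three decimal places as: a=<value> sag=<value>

seed: a₀ = √(S³/(24(L−S))) = √(44.354³/(24·19.135)) = 13.784129
iter 1: u=1.608879  f(a)=+2.635e+00  f'(a)=-3.565e+00  a ← 13.784129 − (+2.635e+00/-3.565e+00) = 14.523250
iter 2: u=1.527000  f(a)=+2.268e-01  f'(a)=-2.975e+00  a ← 14.523250 − (+2.268e-01/-2.975e+00) = 14.599464
iter 3: u=1.519028  f(a)=+2.029e-03  f'(a)=-2.922e+00  a ← 14.599464 − (+2.029e-03/-2.922e+00) = 14.600159
iter 4: u=1.518956  f(a)=+1.657e-07  f'(a)=-2.922e+00  a ← 14.600159 − (+1.657e-07/-2.922e+00) = 14.600159
iter 5: u=1.518956  f(a)=+7.105e-15  f'(a)=-2.922e+00  a ← 14.600159 − (+7.105e-15/-2.922e+00) = 14.600159
converged: |Δa| < 1e-12 after 5 iterations
sag = a·(cosh(S/(2a)) − 1) = 14.600159·(cosh(1.518956) − 1) = 20.340905
T_max/T_min = cosh(S/(2a)) = 2.393198

a=14.600 sag=20.341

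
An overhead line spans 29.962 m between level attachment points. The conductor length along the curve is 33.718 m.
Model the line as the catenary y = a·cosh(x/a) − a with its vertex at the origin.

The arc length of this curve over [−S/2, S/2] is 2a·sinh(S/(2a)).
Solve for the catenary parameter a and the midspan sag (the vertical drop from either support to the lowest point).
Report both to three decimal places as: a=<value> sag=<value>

a=17.590 sag=6.775

seed: a₀ = √(S³/(24(L−S))) = √(29.962³/(24·3.756)) = 17.273796
iter 1: u=0.867267  f(a)=+1.438e-01  f'(a)=-4.685e-01  a ← 17.273796 − (+1.438e-01/-4.685e-01) = 17.580769
iter 2: u=0.852124  f(a)=+3.923e-03  f'(a)=-4.432e-01  a ← 17.580769 − (+3.923e-03/-4.432e-01) = 17.589620
iter 3: u=0.851695  f(a)=+3.101e-06  f'(a)=-4.425e-01  a ← 17.589620 − (+3.101e-06/-4.425e-01) = 17.589627
iter 4: u=0.851695  f(a)=+1.940e-12  f'(a)=-4.425e-01  a ← 17.589627 − (+1.940e-12/-4.425e-01) = 17.589627
converged: |Δa| < 1e-12 after 4 iterations
sag = a·(cosh(S/(2a)) − 1) = 17.589627·(cosh(0.851695) − 1) = 6.774709
T_max/T_min = cosh(S/(2a)) = 1.385154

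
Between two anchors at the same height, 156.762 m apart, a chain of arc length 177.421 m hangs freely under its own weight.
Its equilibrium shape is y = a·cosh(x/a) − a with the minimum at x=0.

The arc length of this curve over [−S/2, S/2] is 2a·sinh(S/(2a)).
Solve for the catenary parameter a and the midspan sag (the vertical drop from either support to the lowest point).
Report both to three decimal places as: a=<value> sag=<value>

a=89.838 sag=36.417

seed: a₀ = √(S³/(24(L−S))) = √(156.762³/(24·20.659)) = 88.145658
iter 1: u=0.889221  f(a)=+8.323e-01  f'(a)=-5.069e-01  a ← 88.145658 − (+8.323e-01/-5.069e-01) = 89.787716
iter 2: u=0.872959  f(a)=+2.383e-02  f'(a)=-4.782e-01  a ← 89.787716 − (+2.383e-02/-4.782e-01) = 89.837540
iter 3: u=0.872475  f(a)=+2.080e-05  f'(a)=-4.774e-01  a ← 89.837540 − (+2.080e-05/-4.774e-01) = 89.837584
iter 4: u=0.872474  f(a)=+1.592e-11  f'(a)=-4.774e-01  a ← 89.837584 − (+1.592e-11/-4.774e-01) = 89.837584
converged: |Δa| < 1e-12 after 4 iterations
sag = a·(cosh(S/(2a)) − 1) = 89.837584·(cosh(0.872474) − 1) = 36.417492
T_max/T_min = cosh(S/(2a)) = 1.405370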